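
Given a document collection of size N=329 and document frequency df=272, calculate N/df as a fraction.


IDF ratio = N / df
= 329 / 272
= 329/272

329/272


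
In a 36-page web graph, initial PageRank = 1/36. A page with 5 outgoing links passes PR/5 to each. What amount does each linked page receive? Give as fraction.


Initial PR = 1/36 = 1/36
Outlinks = 5
Contribution per link = PR / outlinks
= 1/36 / 5
= 1/180

1/180


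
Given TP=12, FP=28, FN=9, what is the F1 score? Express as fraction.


F1 = 2 * P * R / (P + R)
P = TP/(TP+FP) = 12/40 = 3/10
R = TP/(TP+FN) = 12/21 = 4/7
2 * P * R = 2 * 3/10 * 4/7 = 12/35
P + R = 3/10 + 4/7 = 61/70
F1 = 12/35 / 61/70 = 24/61

24/61


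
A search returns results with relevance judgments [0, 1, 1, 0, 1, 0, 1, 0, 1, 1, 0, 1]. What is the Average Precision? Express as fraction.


Computing P@k for each relevant position:
Position 1: not relevant
Position 2: relevant, P@2 = 1/2 = 1/2
Position 3: relevant, P@3 = 2/3 = 2/3
Position 4: not relevant
Position 5: relevant, P@5 = 3/5 = 3/5
Position 6: not relevant
Position 7: relevant, P@7 = 4/7 = 4/7
Position 8: not relevant
Position 9: relevant, P@9 = 5/9 = 5/9
Position 10: relevant, P@10 = 6/10 = 3/5
Position 11: not relevant
Position 12: relevant, P@12 = 7/12 = 7/12
Sum of P@k = 1/2 + 2/3 + 3/5 + 4/7 + 5/9 + 3/5 + 7/12 = 5137/1260
AP = 5137/1260 / 7 = 5137/8820

5137/8820


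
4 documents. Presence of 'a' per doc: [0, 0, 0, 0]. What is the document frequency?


Checking each document for 'a':
Doc 1: absent
Doc 2: absent
Doc 3: absent
Doc 4: absent
df = sum of presences = 0 + 0 + 0 + 0 = 0

0


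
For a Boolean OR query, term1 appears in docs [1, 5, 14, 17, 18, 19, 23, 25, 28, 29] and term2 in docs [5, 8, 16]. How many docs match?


Boolean OR: find union of posting lists
term1 docs: [1, 5, 14, 17, 18, 19, 23, 25, 28, 29]
term2 docs: [5, 8, 16]
Union: [1, 5, 8, 14, 16, 17, 18, 19, 23, 25, 28, 29]
|union| = 12

12


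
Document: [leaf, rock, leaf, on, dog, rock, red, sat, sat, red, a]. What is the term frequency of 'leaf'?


Document has 11 words
Scanning for 'leaf':
Found at positions: [0, 2]
Count = 2

2


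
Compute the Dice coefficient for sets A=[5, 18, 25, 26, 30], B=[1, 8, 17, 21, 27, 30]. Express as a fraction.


A intersect B = [30]
|A intersect B| = 1
|A| = 5, |B| = 6
Dice = 2*1 / (5+6)
= 2 / 11 = 2/11

2/11


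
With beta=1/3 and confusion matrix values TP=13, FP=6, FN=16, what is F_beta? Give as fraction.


P = TP/(TP+FP) = 13/19 = 13/19
R = TP/(TP+FN) = 13/29 = 13/29
beta^2 = 1/3^2 = 1/9
(1 + beta^2) = 10/9
Numerator = (1+beta^2)*P*R = 1690/4959
Denominator = beta^2*P + R = 13/171 + 13/29 = 2600/4959
F_beta = 13/20

13/20


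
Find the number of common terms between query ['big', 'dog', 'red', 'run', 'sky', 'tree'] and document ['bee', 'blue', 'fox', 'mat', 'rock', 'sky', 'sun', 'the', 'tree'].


Query terms: ['big', 'dog', 'red', 'run', 'sky', 'tree']
Document terms: ['bee', 'blue', 'fox', 'mat', 'rock', 'sky', 'sun', 'the', 'tree']
Common terms: ['sky', 'tree']
Overlap count = 2

2


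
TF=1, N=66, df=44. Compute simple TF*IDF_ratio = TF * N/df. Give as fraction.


TF * (N/df)
= 1 * (66/44)
= 1 * 3/2
= 3/2

3/2


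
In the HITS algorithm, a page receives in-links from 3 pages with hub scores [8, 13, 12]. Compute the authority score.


Authority = sum of hub scores of in-linkers
In-link 1: hub score = 8
In-link 2: hub score = 13
In-link 3: hub score = 12
Authority = 8 + 13 + 12 = 33

33


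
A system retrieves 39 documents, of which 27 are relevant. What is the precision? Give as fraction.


Precision = relevant_retrieved / total_retrieved
= 27 / 39
= 27 / (27 + 12)
= 9/13

9/13


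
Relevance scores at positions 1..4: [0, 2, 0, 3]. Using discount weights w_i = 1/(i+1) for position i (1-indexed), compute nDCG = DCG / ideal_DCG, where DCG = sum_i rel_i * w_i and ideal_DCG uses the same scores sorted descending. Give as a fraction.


Position discount weights w_i = 1/(i+1) for i=1..4:
Weights = [1/2, 1/3, 1/4, 1/5]
Actual relevance: [0, 2, 0, 3]
DCG = 0/2 + 2/3 + 0/4 + 3/5 = 19/15
Ideal relevance (sorted desc): [3, 2, 0, 0]
Ideal DCG = 3/2 + 2/3 + 0/4 + 0/5 = 13/6
nDCG = DCG / ideal_DCG = 19/15 / 13/6 = 38/65

38/65


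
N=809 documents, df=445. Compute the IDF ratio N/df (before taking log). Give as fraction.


IDF ratio = N / df
= 809 / 445
= 809/445

809/445


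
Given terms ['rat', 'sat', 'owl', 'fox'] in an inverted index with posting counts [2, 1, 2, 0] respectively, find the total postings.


Summing posting list sizes:
'rat': 2 postings
'sat': 1 postings
'owl': 2 postings
'fox': 0 postings
Total = 2 + 1 + 2 + 0 = 5

5


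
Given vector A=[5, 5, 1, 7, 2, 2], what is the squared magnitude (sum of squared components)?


|A|^2 = sum of squared components
A[0]^2 = 5^2 = 25
A[1]^2 = 5^2 = 25
A[2]^2 = 1^2 = 1
A[3]^2 = 7^2 = 49
A[4]^2 = 2^2 = 4
A[5]^2 = 2^2 = 4
Sum = 25 + 25 + 1 + 49 + 4 + 4 = 108

108


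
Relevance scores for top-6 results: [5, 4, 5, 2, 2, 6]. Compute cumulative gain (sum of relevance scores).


Cumulative Gain = sum of relevance scores
Position 1: rel=5, running sum=5
Position 2: rel=4, running sum=9
Position 3: rel=5, running sum=14
Position 4: rel=2, running sum=16
Position 5: rel=2, running sum=18
Position 6: rel=6, running sum=24
CG = 24

24


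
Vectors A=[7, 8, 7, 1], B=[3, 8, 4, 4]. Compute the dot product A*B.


Dot product = sum of element-wise products
A[0]*B[0] = 7*3 = 21
A[1]*B[1] = 8*8 = 64
A[2]*B[2] = 7*4 = 28
A[3]*B[3] = 1*4 = 4
Sum = 21 + 64 + 28 + 4 = 117

117


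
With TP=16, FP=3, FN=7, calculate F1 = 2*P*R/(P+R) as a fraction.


F1 = 2 * P * R / (P + R)
P = TP/(TP+FP) = 16/19 = 16/19
R = TP/(TP+FN) = 16/23 = 16/23
2 * P * R = 2 * 16/19 * 16/23 = 512/437
P + R = 16/19 + 16/23 = 672/437
F1 = 512/437 / 672/437 = 16/21

16/21


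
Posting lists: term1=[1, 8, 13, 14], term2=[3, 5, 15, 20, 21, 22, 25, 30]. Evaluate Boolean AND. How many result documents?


Boolean AND: find intersection of posting lists
term1 docs: [1, 8, 13, 14]
term2 docs: [3, 5, 15, 20, 21, 22, 25, 30]
Intersection: []
|intersection| = 0

0


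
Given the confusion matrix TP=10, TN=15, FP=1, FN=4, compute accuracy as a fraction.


Accuracy = (TP + TN) / (TP + TN + FP + FN)
TP + TN = 10 + 15 = 25
Total = 10 + 15 + 1 + 4 = 30
Accuracy = 25 / 30 = 5/6

5/6


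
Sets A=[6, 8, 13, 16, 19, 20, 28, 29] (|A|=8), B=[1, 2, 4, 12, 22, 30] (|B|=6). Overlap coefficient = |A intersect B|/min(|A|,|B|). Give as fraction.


A intersect B = []
|A intersect B| = 0
min(|A|, |B|) = min(8, 6) = 6
Overlap = 0 / 6 = 0

0


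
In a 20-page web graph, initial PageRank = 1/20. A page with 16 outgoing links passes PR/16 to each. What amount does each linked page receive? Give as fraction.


Initial PR = 1/20 = 1/20
Outlinks = 16
Contribution per link = PR / outlinks
= 1/20 / 16
= 1/320

1/320


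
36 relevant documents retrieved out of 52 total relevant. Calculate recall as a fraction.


Recall = retrieved_relevant / total_relevant
= 36 / 52
= 36 / (36 + 16)
= 9/13

9/13


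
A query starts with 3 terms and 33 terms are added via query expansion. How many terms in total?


Original terms: 3
Expansion terms: 33
Total = 3 + 33 = 36

36


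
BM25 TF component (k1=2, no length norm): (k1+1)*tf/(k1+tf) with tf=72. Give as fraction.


BM25 TF component = (k1+1)*tf / (k1+tf)
k1 = 2, tf = 72
Numerator = (2+1)*72 = 216
Denominator = 2 + 72 = 74
= 216/74 = 108/37

108/37


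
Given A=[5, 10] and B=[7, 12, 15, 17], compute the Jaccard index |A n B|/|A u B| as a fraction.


A intersect B = []
|A intersect B| = 0
A union B = [5, 7, 10, 12, 15, 17]
|A union B| = 6
Jaccard = 0/6 = 0

0


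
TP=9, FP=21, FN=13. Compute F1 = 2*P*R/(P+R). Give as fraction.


F1 = 2 * P * R / (P + R)
P = TP/(TP+FP) = 9/30 = 3/10
R = TP/(TP+FN) = 9/22 = 9/22
2 * P * R = 2 * 3/10 * 9/22 = 27/110
P + R = 3/10 + 9/22 = 39/55
F1 = 27/110 / 39/55 = 9/26

9/26


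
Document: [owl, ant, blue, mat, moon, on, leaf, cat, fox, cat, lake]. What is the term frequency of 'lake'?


Document has 11 words
Scanning for 'lake':
Found at positions: [10]
Count = 1

1


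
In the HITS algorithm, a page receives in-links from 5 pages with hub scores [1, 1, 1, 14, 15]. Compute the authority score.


Authority = sum of hub scores of in-linkers
In-link 1: hub score = 1
In-link 2: hub score = 1
In-link 3: hub score = 1
In-link 4: hub score = 14
In-link 5: hub score = 15
Authority = 1 + 1 + 1 + 14 + 15 = 32

32


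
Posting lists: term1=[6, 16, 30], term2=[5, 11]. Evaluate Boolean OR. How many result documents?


Boolean OR: find union of posting lists
term1 docs: [6, 16, 30]
term2 docs: [5, 11]
Union: [5, 6, 11, 16, 30]
|union| = 5

5


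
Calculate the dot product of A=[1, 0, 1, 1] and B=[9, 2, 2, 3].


Dot product = sum of element-wise products
A[0]*B[0] = 1*9 = 9
A[1]*B[1] = 0*2 = 0
A[2]*B[2] = 1*2 = 2
A[3]*B[3] = 1*3 = 3
Sum = 9 + 0 + 2 + 3 = 14

14


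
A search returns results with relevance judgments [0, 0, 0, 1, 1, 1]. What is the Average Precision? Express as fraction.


Computing P@k for each relevant position:
Position 1: not relevant
Position 2: not relevant
Position 3: not relevant
Position 4: relevant, P@4 = 1/4 = 1/4
Position 5: relevant, P@5 = 2/5 = 2/5
Position 6: relevant, P@6 = 3/6 = 1/2
Sum of P@k = 1/4 + 2/5 + 1/2 = 23/20
AP = 23/20 / 3 = 23/60

23/60


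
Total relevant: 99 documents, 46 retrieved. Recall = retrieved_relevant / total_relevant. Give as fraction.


Recall = retrieved_relevant / total_relevant
= 46 / 99
= 46 / (46 + 53)
= 46/99

46/99


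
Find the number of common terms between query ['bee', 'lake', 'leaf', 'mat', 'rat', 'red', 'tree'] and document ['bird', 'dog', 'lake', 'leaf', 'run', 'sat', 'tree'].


Query terms: ['bee', 'lake', 'leaf', 'mat', 'rat', 'red', 'tree']
Document terms: ['bird', 'dog', 'lake', 'leaf', 'run', 'sat', 'tree']
Common terms: ['lake', 'leaf', 'tree']
Overlap count = 3

3


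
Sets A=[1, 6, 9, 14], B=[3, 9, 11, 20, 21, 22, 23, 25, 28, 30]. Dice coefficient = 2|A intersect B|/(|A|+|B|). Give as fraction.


A intersect B = [9]
|A intersect B| = 1
|A| = 4, |B| = 10
Dice = 2*1 / (4+10)
= 2 / 14 = 1/7

1/7


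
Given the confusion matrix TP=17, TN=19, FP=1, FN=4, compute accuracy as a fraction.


Accuracy = (TP + TN) / (TP + TN + FP + FN)
TP + TN = 17 + 19 = 36
Total = 17 + 19 + 1 + 4 = 41
Accuracy = 36 / 41 = 36/41

36/41


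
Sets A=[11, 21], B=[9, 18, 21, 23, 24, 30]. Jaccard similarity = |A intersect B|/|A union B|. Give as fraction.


A intersect B = [21]
|A intersect B| = 1
A union B = [9, 11, 18, 21, 23, 24, 30]
|A union B| = 7
Jaccard = 1/7 = 1/7

1/7


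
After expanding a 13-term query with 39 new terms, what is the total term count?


Original terms: 13
Expansion terms: 39
Total = 13 + 39 = 52

52


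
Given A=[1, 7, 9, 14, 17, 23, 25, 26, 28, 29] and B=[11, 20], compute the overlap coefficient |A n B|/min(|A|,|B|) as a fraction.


A intersect B = []
|A intersect B| = 0
min(|A|, |B|) = min(10, 2) = 2
Overlap = 0 / 2 = 0

0


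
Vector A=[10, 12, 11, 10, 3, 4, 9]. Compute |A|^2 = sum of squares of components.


|A|^2 = sum of squared components
A[0]^2 = 10^2 = 100
A[1]^2 = 12^2 = 144
A[2]^2 = 11^2 = 121
A[3]^2 = 10^2 = 100
A[4]^2 = 3^2 = 9
A[5]^2 = 4^2 = 16
A[6]^2 = 9^2 = 81
Sum = 100 + 144 + 121 + 100 + 9 + 16 + 81 = 571

571


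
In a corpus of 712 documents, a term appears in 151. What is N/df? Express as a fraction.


IDF ratio = N / df
= 712 / 151
= 712/151

712/151


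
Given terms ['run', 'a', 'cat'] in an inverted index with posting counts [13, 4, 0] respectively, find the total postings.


Summing posting list sizes:
'run': 13 postings
'a': 4 postings
'cat': 0 postings
Total = 13 + 4 + 0 = 17

17


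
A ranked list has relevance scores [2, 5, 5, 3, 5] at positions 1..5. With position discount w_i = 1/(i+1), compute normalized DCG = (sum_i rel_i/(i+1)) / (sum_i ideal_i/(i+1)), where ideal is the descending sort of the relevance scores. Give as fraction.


Position discount weights w_i = 1/(i+1) for i=1..5:
Weights = [1/2, 1/3, 1/4, 1/5, 1/6]
Actual relevance: [2, 5, 5, 3, 5]
DCG = 2/2 + 5/3 + 5/4 + 3/5 + 5/6 = 107/20
Ideal relevance (sorted desc): [5, 5, 5, 3, 2]
Ideal DCG = 5/2 + 5/3 + 5/4 + 3/5 + 2/6 = 127/20
nDCG = DCG / ideal_DCG = 107/20 / 127/20 = 107/127

107/127


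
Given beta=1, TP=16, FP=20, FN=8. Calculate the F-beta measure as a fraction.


P = TP/(TP+FP) = 16/36 = 4/9
R = TP/(TP+FN) = 16/24 = 2/3
beta^2 = 1^2 = 1
(1 + beta^2) = 2
Numerator = (1+beta^2)*P*R = 16/27
Denominator = beta^2*P + R = 4/9 + 2/3 = 10/9
F_beta = 8/15

8/15


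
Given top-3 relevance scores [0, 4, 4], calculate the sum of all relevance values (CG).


Cumulative Gain = sum of relevance scores
Position 1: rel=0, running sum=0
Position 2: rel=4, running sum=4
Position 3: rel=4, running sum=8
CG = 8

8


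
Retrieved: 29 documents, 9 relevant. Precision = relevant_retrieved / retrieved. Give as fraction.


Precision = relevant_retrieved / total_retrieved
= 9 / 29
= 9 / (9 + 20)
= 9/29

9/29


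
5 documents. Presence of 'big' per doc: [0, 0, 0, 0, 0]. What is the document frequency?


Checking each document for 'big':
Doc 1: absent
Doc 2: absent
Doc 3: absent
Doc 4: absent
Doc 5: absent
df = sum of presences = 0 + 0 + 0 + 0 + 0 = 0

0


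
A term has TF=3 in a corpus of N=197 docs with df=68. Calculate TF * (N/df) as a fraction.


TF * (N/df)
= 3 * (197/68)
= 3 * 197/68
= 591/68

591/68


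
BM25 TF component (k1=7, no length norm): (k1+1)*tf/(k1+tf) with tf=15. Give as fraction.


BM25 TF component = (k1+1)*tf / (k1+tf)
k1 = 7, tf = 15
Numerator = (7+1)*15 = 120
Denominator = 7 + 15 = 22
= 120/22 = 60/11

60/11


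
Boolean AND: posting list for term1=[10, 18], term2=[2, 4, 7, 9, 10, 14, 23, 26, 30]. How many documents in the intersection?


Boolean AND: find intersection of posting lists
term1 docs: [10, 18]
term2 docs: [2, 4, 7, 9, 10, 14, 23, 26, 30]
Intersection: [10]
|intersection| = 1

1


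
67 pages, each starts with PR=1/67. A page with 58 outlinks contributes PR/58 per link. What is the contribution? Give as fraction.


Initial PR = 1/67 = 1/67
Outlinks = 58
Contribution per link = PR / outlinks
= 1/67 / 58
= 1/3886

1/3886


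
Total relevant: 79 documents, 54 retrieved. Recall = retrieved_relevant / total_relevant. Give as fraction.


Recall = retrieved_relevant / total_relevant
= 54 / 79
= 54 / (54 + 25)
= 54/79

54/79


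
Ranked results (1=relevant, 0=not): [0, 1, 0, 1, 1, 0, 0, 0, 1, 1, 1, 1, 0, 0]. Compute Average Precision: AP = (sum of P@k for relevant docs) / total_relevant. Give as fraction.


Computing P@k for each relevant position:
Position 1: not relevant
Position 2: relevant, P@2 = 1/2 = 1/2
Position 3: not relevant
Position 4: relevant, P@4 = 2/4 = 1/2
Position 5: relevant, P@5 = 3/5 = 3/5
Position 6: not relevant
Position 7: not relevant
Position 8: not relevant
Position 9: relevant, P@9 = 4/9 = 4/9
Position 10: relevant, P@10 = 5/10 = 1/2
Position 11: relevant, P@11 = 6/11 = 6/11
Position 12: relevant, P@12 = 7/12 = 7/12
Position 13: not relevant
Position 14: not relevant
Sum of P@k = 1/2 + 1/2 + 3/5 + 4/9 + 1/2 + 6/11 + 7/12 = 7273/1980
AP = 7273/1980 / 7 = 1039/1980

1039/1980


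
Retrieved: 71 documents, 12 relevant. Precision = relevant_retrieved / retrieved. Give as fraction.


Precision = relevant_retrieved / total_retrieved
= 12 / 71
= 12 / (12 + 59)
= 12/71

12/71


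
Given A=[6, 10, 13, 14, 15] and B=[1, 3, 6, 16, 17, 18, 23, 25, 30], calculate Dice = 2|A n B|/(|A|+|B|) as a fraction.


A intersect B = [6]
|A intersect B| = 1
|A| = 5, |B| = 9
Dice = 2*1 / (5+9)
= 2 / 14 = 1/7

1/7


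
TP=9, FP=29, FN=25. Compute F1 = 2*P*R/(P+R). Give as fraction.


F1 = 2 * P * R / (P + R)
P = TP/(TP+FP) = 9/38 = 9/38
R = TP/(TP+FN) = 9/34 = 9/34
2 * P * R = 2 * 9/38 * 9/34 = 81/646
P + R = 9/38 + 9/34 = 162/323
F1 = 81/646 / 162/323 = 1/4

1/4


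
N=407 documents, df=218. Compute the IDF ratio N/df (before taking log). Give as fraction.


IDF ratio = N / df
= 407 / 218
= 407/218

407/218


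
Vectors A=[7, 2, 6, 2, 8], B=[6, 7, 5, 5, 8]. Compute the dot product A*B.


Dot product = sum of element-wise products
A[0]*B[0] = 7*6 = 42
A[1]*B[1] = 2*7 = 14
A[2]*B[2] = 6*5 = 30
A[3]*B[3] = 2*5 = 10
A[4]*B[4] = 8*8 = 64
Sum = 42 + 14 + 30 + 10 + 64 = 160

160


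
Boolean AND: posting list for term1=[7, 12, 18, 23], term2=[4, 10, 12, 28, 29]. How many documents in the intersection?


Boolean AND: find intersection of posting lists
term1 docs: [7, 12, 18, 23]
term2 docs: [4, 10, 12, 28, 29]
Intersection: [12]
|intersection| = 1

1


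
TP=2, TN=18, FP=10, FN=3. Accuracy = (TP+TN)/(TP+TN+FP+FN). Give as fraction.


Accuracy = (TP + TN) / (TP + TN + FP + FN)
TP + TN = 2 + 18 = 20
Total = 2 + 18 + 10 + 3 = 33
Accuracy = 20 / 33 = 20/33

20/33


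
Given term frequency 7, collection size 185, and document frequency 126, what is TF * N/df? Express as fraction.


TF * (N/df)
= 7 * (185/126)
= 7 * 185/126
= 185/18

185/18


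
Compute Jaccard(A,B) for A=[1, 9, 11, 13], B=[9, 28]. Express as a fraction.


A intersect B = [9]
|A intersect B| = 1
A union B = [1, 9, 11, 13, 28]
|A union B| = 5
Jaccard = 1/5 = 1/5

1/5


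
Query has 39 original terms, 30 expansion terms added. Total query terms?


Original terms: 39
Expansion terms: 30
Total = 39 + 30 = 69

69


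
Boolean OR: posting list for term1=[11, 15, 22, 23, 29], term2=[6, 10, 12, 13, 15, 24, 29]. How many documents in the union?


Boolean OR: find union of posting lists
term1 docs: [11, 15, 22, 23, 29]
term2 docs: [6, 10, 12, 13, 15, 24, 29]
Union: [6, 10, 11, 12, 13, 15, 22, 23, 24, 29]
|union| = 10

10


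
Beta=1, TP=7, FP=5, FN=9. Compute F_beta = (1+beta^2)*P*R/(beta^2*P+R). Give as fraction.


P = TP/(TP+FP) = 7/12 = 7/12
R = TP/(TP+FN) = 7/16 = 7/16
beta^2 = 1^2 = 1
(1 + beta^2) = 2
Numerator = (1+beta^2)*P*R = 49/96
Denominator = beta^2*P + R = 7/12 + 7/16 = 49/48
F_beta = 1/2

1/2


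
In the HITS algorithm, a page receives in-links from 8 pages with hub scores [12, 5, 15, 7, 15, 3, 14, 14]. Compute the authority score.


Authority = sum of hub scores of in-linkers
In-link 1: hub score = 12
In-link 2: hub score = 5
In-link 3: hub score = 15
In-link 4: hub score = 7
In-link 5: hub score = 15
In-link 6: hub score = 3
In-link 7: hub score = 14
In-link 8: hub score = 14
Authority = 12 + 5 + 15 + 7 + 15 + 3 + 14 + 14 = 85

85


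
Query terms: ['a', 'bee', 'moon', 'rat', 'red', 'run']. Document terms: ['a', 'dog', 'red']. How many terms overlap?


Query terms: ['a', 'bee', 'moon', 'rat', 'red', 'run']
Document terms: ['a', 'dog', 'red']
Common terms: ['a', 'red']
Overlap count = 2

2


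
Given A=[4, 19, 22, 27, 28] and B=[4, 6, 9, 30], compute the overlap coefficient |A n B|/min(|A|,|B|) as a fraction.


A intersect B = [4]
|A intersect B| = 1
min(|A|, |B|) = min(5, 4) = 4
Overlap = 1 / 4 = 1/4

1/4


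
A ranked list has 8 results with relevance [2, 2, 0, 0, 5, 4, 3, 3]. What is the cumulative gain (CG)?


Cumulative Gain = sum of relevance scores
Position 1: rel=2, running sum=2
Position 2: rel=2, running sum=4
Position 3: rel=0, running sum=4
Position 4: rel=0, running sum=4
Position 5: rel=5, running sum=9
Position 6: rel=4, running sum=13
Position 7: rel=3, running sum=16
Position 8: rel=3, running sum=19
CG = 19

19


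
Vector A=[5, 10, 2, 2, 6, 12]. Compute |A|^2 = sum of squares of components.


|A|^2 = sum of squared components
A[0]^2 = 5^2 = 25
A[1]^2 = 10^2 = 100
A[2]^2 = 2^2 = 4
A[3]^2 = 2^2 = 4
A[4]^2 = 6^2 = 36
A[5]^2 = 12^2 = 144
Sum = 25 + 100 + 4 + 4 + 36 + 144 = 313

313


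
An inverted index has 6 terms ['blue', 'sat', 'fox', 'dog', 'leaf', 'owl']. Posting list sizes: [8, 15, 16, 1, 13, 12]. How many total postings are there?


Summing posting list sizes:
'blue': 8 postings
'sat': 15 postings
'fox': 16 postings
'dog': 1 postings
'leaf': 13 postings
'owl': 12 postings
Total = 8 + 15 + 16 + 1 + 13 + 12 = 65

65


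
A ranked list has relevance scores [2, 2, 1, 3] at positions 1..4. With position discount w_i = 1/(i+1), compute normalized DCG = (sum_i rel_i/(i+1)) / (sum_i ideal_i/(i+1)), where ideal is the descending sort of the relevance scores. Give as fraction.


Position discount weights w_i = 1/(i+1) for i=1..4:
Weights = [1/2, 1/3, 1/4, 1/5]
Actual relevance: [2, 2, 1, 3]
DCG = 2/2 + 2/3 + 1/4 + 3/5 = 151/60
Ideal relevance (sorted desc): [3, 2, 2, 1]
Ideal DCG = 3/2 + 2/3 + 2/4 + 1/5 = 43/15
nDCG = DCG / ideal_DCG = 151/60 / 43/15 = 151/172

151/172


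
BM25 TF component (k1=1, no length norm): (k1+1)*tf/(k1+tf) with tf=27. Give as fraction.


BM25 TF component = (k1+1)*tf / (k1+tf)
k1 = 1, tf = 27
Numerator = (1+1)*27 = 54
Denominator = 1 + 27 = 28
= 54/28 = 27/14

27/14


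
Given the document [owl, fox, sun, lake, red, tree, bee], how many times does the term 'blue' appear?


Document has 7 words
Scanning for 'blue':
Term not found in document
Count = 0

0


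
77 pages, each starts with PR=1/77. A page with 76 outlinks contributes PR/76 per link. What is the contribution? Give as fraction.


Initial PR = 1/77 = 1/77
Outlinks = 76
Contribution per link = PR / outlinks
= 1/77 / 76
= 1/5852

1/5852


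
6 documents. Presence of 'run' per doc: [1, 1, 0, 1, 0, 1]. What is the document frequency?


Checking each document for 'run':
Doc 1: present
Doc 2: present
Doc 3: absent
Doc 4: present
Doc 5: absent
Doc 6: present
df = sum of presences = 1 + 1 + 0 + 1 + 0 + 1 = 4

4


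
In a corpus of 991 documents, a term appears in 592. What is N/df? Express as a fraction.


IDF ratio = N / df
= 991 / 592
= 991/592

991/592


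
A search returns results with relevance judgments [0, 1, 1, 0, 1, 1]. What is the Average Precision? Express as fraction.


Computing P@k for each relevant position:
Position 1: not relevant
Position 2: relevant, P@2 = 1/2 = 1/2
Position 3: relevant, P@3 = 2/3 = 2/3
Position 4: not relevant
Position 5: relevant, P@5 = 3/5 = 3/5
Position 6: relevant, P@6 = 4/6 = 2/3
Sum of P@k = 1/2 + 2/3 + 3/5 + 2/3 = 73/30
AP = 73/30 / 4 = 73/120

73/120


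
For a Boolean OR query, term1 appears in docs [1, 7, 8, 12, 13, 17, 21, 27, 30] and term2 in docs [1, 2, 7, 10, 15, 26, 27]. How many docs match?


Boolean OR: find union of posting lists
term1 docs: [1, 7, 8, 12, 13, 17, 21, 27, 30]
term2 docs: [1, 2, 7, 10, 15, 26, 27]
Union: [1, 2, 7, 8, 10, 12, 13, 15, 17, 21, 26, 27, 30]
|union| = 13

13


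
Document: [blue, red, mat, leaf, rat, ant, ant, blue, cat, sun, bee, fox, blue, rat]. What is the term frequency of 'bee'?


Document has 14 words
Scanning for 'bee':
Found at positions: [10]
Count = 1

1


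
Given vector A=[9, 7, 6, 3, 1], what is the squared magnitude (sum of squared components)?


|A|^2 = sum of squared components
A[0]^2 = 9^2 = 81
A[1]^2 = 7^2 = 49
A[2]^2 = 6^2 = 36
A[3]^2 = 3^2 = 9
A[4]^2 = 1^2 = 1
Sum = 81 + 49 + 36 + 9 + 1 = 176

176


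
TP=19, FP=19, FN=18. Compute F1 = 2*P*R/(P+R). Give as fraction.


F1 = 2 * P * R / (P + R)
P = TP/(TP+FP) = 19/38 = 1/2
R = TP/(TP+FN) = 19/37 = 19/37
2 * P * R = 2 * 1/2 * 19/37 = 19/37
P + R = 1/2 + 19/37 = 75/74
F1 = 19/37 / 75/74 = 38/75

38/75


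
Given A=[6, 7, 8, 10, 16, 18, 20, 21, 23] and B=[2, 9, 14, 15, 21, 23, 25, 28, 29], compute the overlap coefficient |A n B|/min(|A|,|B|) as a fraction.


A intersect B = [21, 23]
|A intersect B| = 2
min(|A|, |B|) = min(9, 9) = 9
Overlap = 2 / 9 = 2/9

2/9


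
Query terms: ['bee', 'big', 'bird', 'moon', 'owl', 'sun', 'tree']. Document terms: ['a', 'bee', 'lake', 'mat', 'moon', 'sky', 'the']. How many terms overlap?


Query terms: ['bee', 'big', 'bird', 'moon', 'owl', 'sun', 'tree']
Document terms: ['a', 'bee', 'lake', 'mat', 'moon', 'sky', 'the']
Common terms: ['bee', 'moon']
Overlap count = 2

2


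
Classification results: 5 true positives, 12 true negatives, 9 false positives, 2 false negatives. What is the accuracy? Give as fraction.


Accuracy = (TP + TN) / (TP + TN + FP + FN)
TP + TN = 5 + 12 = 17
Total = 5 + 12 + 9 + 2 = 28
Accuracy = 17 / 28 = 17/28

17/28


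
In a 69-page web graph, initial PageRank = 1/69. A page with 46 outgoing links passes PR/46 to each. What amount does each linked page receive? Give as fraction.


Initial PR = 1/69 = 1/69
Outlinks = 46
Contribution per link = PR / outlinks
= 1/69 / 46
= 1/3174

1/3174


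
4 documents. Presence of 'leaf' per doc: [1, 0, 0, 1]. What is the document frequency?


Checking each document for 'leaf':
Doc 1: present
Doc 2: absent
Doc 3: absent
Doc 4: present
df = sum of presences = 1 + 0 + 0 + 1 = 2

2


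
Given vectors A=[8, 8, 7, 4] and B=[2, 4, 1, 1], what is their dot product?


Dot product = sum of element-wise products
A[0]*B[0] = 8*2 = 16
A[1]*B[1] = 8*4 = 32
A[2]*B[2] = 7*1 = 7
A[3]*B[3] = 4*1 = 4
Sum = 16 + 32 + 7 + 4 = 59

59


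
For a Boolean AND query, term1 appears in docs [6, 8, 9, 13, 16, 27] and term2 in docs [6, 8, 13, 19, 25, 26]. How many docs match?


Boolean AND: find intersection of posting lists
term1 docs: [6, 8, 9, 13, 16, 27]
term2 docs: [6, 8, 13, 19, 25, 26]
Intersection: [6, 8, 13]
|intersection| = 3

3


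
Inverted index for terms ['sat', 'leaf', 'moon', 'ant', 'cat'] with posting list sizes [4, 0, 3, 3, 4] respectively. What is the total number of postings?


Summing posting list sizes:
'sat': 4 postings
'leaf': 0 postings
'moon': 3 postings
'ant': 3 postings
'cat': 4 postings
Total = 4 + 0 + 3 + 3 + 4 = 14

14


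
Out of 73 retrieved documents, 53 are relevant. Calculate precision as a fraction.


Precision = relevant_retrieved / total_retrieved
= 53 / 73
= 53 / (53 + 20)
= 53/73

53/73


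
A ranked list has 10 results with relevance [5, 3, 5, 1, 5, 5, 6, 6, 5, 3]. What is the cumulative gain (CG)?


Cumulative Gain = sum of relevance scores
Position 1: rel=5, running sum=5
Position 2: rel=3, running sum=8
Position 3: rel=5, running sum=13
Position 4: rel=1, running sum=14
Position 5: rel=5, running sum=19
Position 6: rel=5, running sum=24
Position 7: rel=6, running sum=30
Position 8: rel=6, running sum=36
Position 9: rel=5, running sum=41
Position 10: rel=3, running sum=44
CG = 44

44


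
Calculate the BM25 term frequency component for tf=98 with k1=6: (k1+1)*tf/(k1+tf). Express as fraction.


BM25 TF component = (k1+1)*tf / (k1+tf)
k1 = 6, tf = 98
Numerator = (6+1)*98 = 686
Denominator = 6 + 98 = 104
= 686/104 = 343/52

343/52


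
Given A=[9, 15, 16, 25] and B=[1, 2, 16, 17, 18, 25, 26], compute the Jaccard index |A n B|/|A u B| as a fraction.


A intersect B = [16, 25]
|A intersect B| = 2
A union B = [1, 2, 9, 15, 16, 17, 18, 25, 26]
|A union B| = 9
Jaccard = 2/9 = 2/9

2/9


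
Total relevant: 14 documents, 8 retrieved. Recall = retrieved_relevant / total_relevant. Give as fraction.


Recall = retrieved_relevant / total_relevant
= 8 / 14
= 8 / (8 + 6)
= 4/7

4/7


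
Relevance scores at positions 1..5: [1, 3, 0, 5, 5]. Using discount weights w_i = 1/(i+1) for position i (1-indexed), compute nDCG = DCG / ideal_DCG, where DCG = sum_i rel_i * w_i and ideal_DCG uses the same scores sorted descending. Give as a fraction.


Position discount weights w_i = 1/(i+1) for i=1..5:
Weights = [1/2, 1/3, 1/4, 1/5, 1/6]
Actual relevance: [1, 3, 0, 5, 5]
DCG = 1/2 + 3/3 + 0/4 + 5/5 + 5/6 = 10/3
Ideal relevance (sorted desc): [5, 5, 3, 1, 0]
Ideal DCG = 5/2 + 5/3 + 3/4 + 1/5 + 0/6 = 307/60
nDCG = DCG / ideal_DCG = 10/3 / 307/60 = 200/307

200/307


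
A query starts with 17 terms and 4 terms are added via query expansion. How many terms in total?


Original terms: 17
Expansion terms: 4
Total = 17 + 4 = 21

21


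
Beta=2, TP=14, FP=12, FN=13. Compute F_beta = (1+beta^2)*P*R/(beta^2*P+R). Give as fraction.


P = TP/(TP+FP) = 14/26 = 7/13
R = TP/(TP+FN) = 14/27 = 14/27
beta^2 = 2^2 = 4
(1 + beta^2) = 5
Numerator = (1+beta^2)*P*R = 490/351
Denominator = beta^2*P + R = 28/13 + 14/27 = 938/351
F_beta = 35/67

35/67


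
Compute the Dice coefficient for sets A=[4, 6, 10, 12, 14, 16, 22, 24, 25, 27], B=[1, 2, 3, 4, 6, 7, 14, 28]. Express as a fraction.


A intersect B = [4, 6, 14]
|A intersect B| = 3
|A| = 10, |B| = 8
Dice = 2*3 / (10+8)
= 6 / 18 = 1/3

1/3


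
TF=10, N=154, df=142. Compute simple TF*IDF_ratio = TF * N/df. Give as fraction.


TF * (N/df)
= 10 * (154/142)
= 10 * 77/71
= 770/71

770/71


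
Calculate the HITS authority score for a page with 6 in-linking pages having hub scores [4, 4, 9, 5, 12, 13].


Authority = sum of hub scores of in-linkers
In-link 1: hub score = 4
In-link 2: hub score = 4
In-link 3: hub score = 9
In-link 4: hub score = 5
In-link 5: hub score = 12
In-link 6: hub score = 13
Authority = 4 + 4 + 9 + 5 + 12 + 13 = 47

47


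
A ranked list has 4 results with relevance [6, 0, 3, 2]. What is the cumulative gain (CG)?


Cumulative Gain = sum of relevance scores
Position 1: rel=6, running sum=6
Position 2: rel=0, running sum=6
Position 3: rel=3, running sum=9
Position 4: rel=2, running sum=11
CG = 11

11


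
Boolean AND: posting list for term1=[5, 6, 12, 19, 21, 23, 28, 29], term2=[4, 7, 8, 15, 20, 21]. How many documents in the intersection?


Boolean AND: find intersection of posting lists
term1 docs: [5, 6, 12, 19, 21, 23, 28, 29]
term2 docs: [4, 7, 8, 15, 20, 21]
Intersection: [21]
|intersection| = 1

1


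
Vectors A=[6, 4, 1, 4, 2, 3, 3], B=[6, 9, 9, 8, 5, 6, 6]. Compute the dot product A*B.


Dot product = sum of element-wise products
A[0]*B[0] = 6*6 = 36
A[1]*B[1] = 4*9 = 36
A[2]*B[2] = 1*9 = 9
A[3]*B[3] = 4*8 = 32
A[4]*B[4] = 2*5 = 10
A[5]*B[5] = 3*6 = 18
A[6]*B[6] = 3*6 = 18
Sum = 36 + 36 + 9 + 32 + 10 + 18 + 18 = 159

159


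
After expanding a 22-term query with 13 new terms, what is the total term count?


Original terms: 22
Expansion terms: 13
Total = 22 + 13 = 35

35


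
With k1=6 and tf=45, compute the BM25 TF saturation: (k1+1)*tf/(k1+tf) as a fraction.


BM25 TF component = (k1+1)*tf / (k1+tf)
k1 = 6, tf = 45
Numerator = (6+1)*45 = 315
Denominator = 6 + 45 = 51
= 315/51 = 105/17

105/17


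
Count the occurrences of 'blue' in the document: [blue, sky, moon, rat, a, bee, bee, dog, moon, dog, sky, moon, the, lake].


Document has 14 words
Scanning for 'blue':
Found at positions: [0]
Count = 1

1


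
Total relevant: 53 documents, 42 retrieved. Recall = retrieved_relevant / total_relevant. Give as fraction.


Recall = retrieved_relevant / total_relevant
= 42 / 53
= 42 / (42 + 11)
= 42/53

42/53


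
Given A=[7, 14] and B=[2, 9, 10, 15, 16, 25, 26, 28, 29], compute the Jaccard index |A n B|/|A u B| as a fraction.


A intersect B = []
|A intersect B| = 0
A union B = [2, 7, 9, 10, 14, 15, 16, 25, 26, 28, 29]
|A union B| = 11
Jaccard = 0/11 = 0

0


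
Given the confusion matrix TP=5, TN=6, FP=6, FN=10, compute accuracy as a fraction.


Accuracy = (TP + TN) / (TP + TN + FP + FN)
TP + TN = 5 + 6 = 11
Total = 5 + 6 + 6 + 10 = 27
Accuracy = 11 / 27 = 11/27

11/27


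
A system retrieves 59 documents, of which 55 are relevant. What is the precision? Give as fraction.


Precision = relevant_retrieved / total_retrieved
= 55 / 59
= 55 / (55 + 4)
= 55/59

55/59


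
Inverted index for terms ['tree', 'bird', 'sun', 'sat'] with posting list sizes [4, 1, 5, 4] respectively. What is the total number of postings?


Summing posting list sizes:
'tree': 4 postings
'bird': 1 postings
'sun': 5 postings
'sat': 4 postings
Total = 4 + 1 + 5 + 4 = 14

14


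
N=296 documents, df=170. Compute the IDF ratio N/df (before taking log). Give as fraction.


IDF ratio = N / df
= 296 / 170
= 148/85

148/85


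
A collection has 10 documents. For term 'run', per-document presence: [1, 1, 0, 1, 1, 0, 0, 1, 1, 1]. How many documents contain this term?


Checking each document for 'run':
Doc 1: present
Doc 2: present
Doc 3: absent
Doc 4: present
Doc 5: present
Doc 6: absent
Doc 7: absent
Doc 8: present
Doc 9: present
Doc 10: present
df = sum of presences = 1 + 1 + 0 + 1 + 1 + 0 + 0 + 1 + 1 + 1 = 7

7


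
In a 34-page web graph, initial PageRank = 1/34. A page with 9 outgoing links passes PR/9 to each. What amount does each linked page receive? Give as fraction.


Initial PR = 1/34 = 1/34
Outlinks = 9
Contribution per link = PR / outlinks
= 1/34 / 9
= 1/306

1/306


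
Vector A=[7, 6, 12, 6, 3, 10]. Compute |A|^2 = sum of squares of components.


|A|^2 = sum of squared components
A[0]^2 = 7^2 = 49
A[1]^2 = 6^2 = 36
A[2]^2 = 12^2 = 144
A[3]^2 = 6^2 = 36
A[4]^2 = 3^2 = 9
A[5]^2 = 10^2 = 100
Sum = 49 + 36 + 144 + 36 + 9 + 100 = 374

374


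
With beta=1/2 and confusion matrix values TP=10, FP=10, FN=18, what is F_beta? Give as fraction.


P = TP/(TP+FP) = 10/20 = 1/2
R = TP/(TP+FN) = 10/28 = 5/14
beta^2 = 1/2^2 = 1/4
(1 + beta^2) = 5/4
Numerator = (1+beta^2)*P*R = 25/112
Denominator = beta^2*P + R = 1/8 + 5/14 = 27/56
F_beta = 25/54

25/54


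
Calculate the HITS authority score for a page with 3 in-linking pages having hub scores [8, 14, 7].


Authority = sum of hub scores of in-linkers
In-link 1: hub score = 8
In-link 2: hub score = 14
In-link 3: hub score = 7
Authority = 8 + 14 + 7 = 29

29


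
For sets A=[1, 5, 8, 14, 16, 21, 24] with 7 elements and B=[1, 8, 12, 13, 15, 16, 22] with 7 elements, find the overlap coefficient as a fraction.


A intersect B = [1, 8, 16]
|A intersect B| = 3
min(|A|, |B|) = min(7, 7) = 7
Overlap = 3 / 7 = 3/7

3/7


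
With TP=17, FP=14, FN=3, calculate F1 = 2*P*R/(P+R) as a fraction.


F1 = 2 * P * R / (P + R)
P = TP/(TP+FP) = 17/31 = 17/31
R = TP/(TP+FN) = 17/20 = 17/20
2 * P * R = 2 * 17/31 * 17/20 = 289/310
P + R = 17/31 + 17/20 = 867/620
F1 = 289/310 / 867/620 = 2/3

2/3


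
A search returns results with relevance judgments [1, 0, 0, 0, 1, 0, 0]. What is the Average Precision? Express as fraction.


Computing P@k for each relevant position:
Position 1: relevant, P@1 = 1/1 = 1
Position 2: not relevant
Position 3: not relevant
Position 4: not relevant
Position 5: relevant, P@5 = 2/5 = 2/5
Position 6: not relevant
Position 7: not relevant
Sum of P@k = 1 + 2/5 = 7/5
AP = 7/5 / 2 = 7/10

7/10


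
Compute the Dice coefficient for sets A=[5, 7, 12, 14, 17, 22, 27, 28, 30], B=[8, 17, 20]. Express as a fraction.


A intersect B = [17]
|A intersect B| = 1
|A| = 9, |B| = 3
Dice = 2*1 / (9+3)
= 2 / 12 = 1/6

1/6


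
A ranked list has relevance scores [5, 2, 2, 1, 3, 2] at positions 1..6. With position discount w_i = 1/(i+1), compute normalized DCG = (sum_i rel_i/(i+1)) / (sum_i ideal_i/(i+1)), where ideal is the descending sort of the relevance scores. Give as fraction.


Position discount weights w_i = 1/(i+1) for i=1..6:
Weights = [1/2, 1/3, 1/4, 1/5, 1/6, 1/7]
Actual relevance: [5, 2, 2, 1, 3, 2]
DCG = 5/2 + 2/3 + 2/4 + 1/5 + 3/6 + 2/7 = 977/210
Ideal relevance (sorted desc): [5, 3, 2, 2, 2, 1]
Ideal DCG = 5/2 + 3/3 + 2/4 + 2/5 + 2/6 + 1/7 = 512/105
nDCG = DCG / ideal_DCG = 977/210 / 512/105 = 977/1024

977/1024


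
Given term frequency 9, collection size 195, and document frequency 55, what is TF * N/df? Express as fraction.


TF * (N/df)
= 9 * (195/55)
= 9 * 39/11
= 351/11

351/11


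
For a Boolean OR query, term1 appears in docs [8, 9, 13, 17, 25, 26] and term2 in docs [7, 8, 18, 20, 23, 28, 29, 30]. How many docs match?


Boolean OR: find union of posting lists
term1 docs: [8, 9, 13, 17, 25, 26]
term2 docs: [7, 8, 18, 20, 23, 28, 29, 30]
Union: [7, 8, 9, 13, 17, 18, 20, 23, 25, 26, 28, 29, 30]
|union| = 13

13


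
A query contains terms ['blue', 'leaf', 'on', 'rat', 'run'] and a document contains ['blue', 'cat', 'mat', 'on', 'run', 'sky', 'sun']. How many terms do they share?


Query terms: ['blue', 'leaf', 'on', 'rat', 'run']
Document terms: ['blue', 'cat', 'mat', 'on', 'run', 'sky', 'sun']
Common terms: ['blue', 'on', 'run']
Overlap count = 3

3


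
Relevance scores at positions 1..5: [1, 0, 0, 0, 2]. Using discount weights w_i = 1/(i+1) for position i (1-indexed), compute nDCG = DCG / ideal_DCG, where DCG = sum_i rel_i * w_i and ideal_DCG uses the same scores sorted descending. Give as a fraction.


Position discount weights w_i = 1/(i+1) for i=1..5:
Weights = [1/2, 1/3, 1/4, 1/5, 1/6]
Actual relevance: [1, 0, 0, 0, 2]
DCG = 1/2 + 0/3 + 0/4 + 0/5 + 2/6 = 5/6
Ideal relevance (sorted desc): [2, 1, 0, 0, 0]
Ideal DCG = 2/2 + 1/3 + 0/4 + 0/5 + 0/6 = 4/3
nDCG = DCG / ideal_DCG = 5/6 / 4/3 = 5/8

5/8


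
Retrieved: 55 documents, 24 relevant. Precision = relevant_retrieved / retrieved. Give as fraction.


Precision = relevant_retrieved / total_retrieved
= 24 / 55
= 24 / (24 + 31)
= 24/55

24/55


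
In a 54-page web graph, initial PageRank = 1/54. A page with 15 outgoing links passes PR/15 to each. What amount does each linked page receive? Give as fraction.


Initial PR = 1/54 = 1/54
Outlinks = 15
Contribution per link = PR / outlinks
= 1/54 / 15
= 1/810

1/810


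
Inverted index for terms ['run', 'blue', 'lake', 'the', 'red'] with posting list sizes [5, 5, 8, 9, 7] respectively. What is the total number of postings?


Summing posting list sizes:
'run': 5 postings
'blue': 5 postings
'lake': 8 postings
'the': 9 postings
'red': 7 postings
Total = 5 + 5 + 8 + 9 + 7 = 34

34


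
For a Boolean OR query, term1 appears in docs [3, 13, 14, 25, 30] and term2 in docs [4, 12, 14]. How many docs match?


Boolean OR: find union of posting lists
term1 docs: [3, 13, 14, 25, 30]
term2 docs: [4, 12, 14]
Union: [3, 4, 12, 13, 14, 25, 30]
|union| = 7

7


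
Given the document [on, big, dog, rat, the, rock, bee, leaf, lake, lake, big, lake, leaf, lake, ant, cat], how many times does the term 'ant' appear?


Document has 16 words
Scanning for 'ant':
Found at positions: [14]
Count = 1

1


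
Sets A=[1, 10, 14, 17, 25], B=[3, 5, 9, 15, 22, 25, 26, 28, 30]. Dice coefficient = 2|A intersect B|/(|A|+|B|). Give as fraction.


A intersect B = [25]
|A intersect B| = 1
|A| = 5, |B| = 9
Dice = 2*1 / (5+9)
= 2 / 14 = 1/7

1/7


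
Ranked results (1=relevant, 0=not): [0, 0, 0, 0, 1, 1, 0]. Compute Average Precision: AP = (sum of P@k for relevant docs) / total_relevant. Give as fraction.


Computing P@k for each relevant position:
Position 1: not relevant
Position 2: not relevant
Position 3: not relevant
Position 4: not relevant
Position 5: relevant, P@5 = 1/5 = 1/5
Position 6: relevant, P@6 = 2/6 = 1/3
Position 7: not relevant
Sum of P@k = 1/5 + 1/3 = 8/15
AP = 8/15 / 2 = 4/15

4/15


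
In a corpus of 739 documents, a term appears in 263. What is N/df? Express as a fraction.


IDF ratio = N / df
= 739 / 263
= 739/263

739/263


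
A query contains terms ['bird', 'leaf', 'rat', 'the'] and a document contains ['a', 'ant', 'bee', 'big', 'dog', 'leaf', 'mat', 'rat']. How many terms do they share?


Query terms: ['bird', 'leaf', 'rat', 'the']
Document terms: ['a', 'ant', 'bee', 'big', 'dog', 'leaf', 'mat', 'rat']
Common terms: ['leaf', 'rat']
Overlap count = 2

2


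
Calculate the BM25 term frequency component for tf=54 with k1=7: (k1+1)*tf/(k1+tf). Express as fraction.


BM25 TF component = (k1+1)*tf / (k1+tf)
k1 = 7, tf = 54
Numerator = (7+1)*54 = 432
Denominator = 7 + 54 = 61
= 432/61 = 432/61

432/61


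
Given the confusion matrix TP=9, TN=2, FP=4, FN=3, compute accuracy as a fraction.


Accuracy = (TP + TN) / (TP + TN + FP + FN)
TP + TN = 9 + 2 = 11
Total = 9 + 2 + 4 + 3 = 18
Accuracy = 11 / 18 = 11/18

11/18


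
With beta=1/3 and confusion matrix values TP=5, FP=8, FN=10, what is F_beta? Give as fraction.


P = TP/(TP+FP) = 5/13 = 5/13
R = TP/(TP+FN) = 5/15 = 1/3
beta^2 = 1/3^2 = 1/9
(1 + beta^2) = 10/9
Numerator = (1+beta^2)*P*R = 50/351
Denominator = beta^2*P + R = 5/117 + 1/3 = 44/117
F_beta = 25/66

25/66
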